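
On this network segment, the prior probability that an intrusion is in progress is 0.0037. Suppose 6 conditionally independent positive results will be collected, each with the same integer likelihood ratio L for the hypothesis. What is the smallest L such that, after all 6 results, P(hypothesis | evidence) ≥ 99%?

Prior odds = 0.0037/0.9963 = 37/9963.
Target odds = 0.99/0.01 = 99.
Need L⁶ ≥ 99 ÷ (37/9963) = 986337/37.
5⁶ = 15625 < 986337/37 ≤ 46656 = 6⁶, so L = 6.

6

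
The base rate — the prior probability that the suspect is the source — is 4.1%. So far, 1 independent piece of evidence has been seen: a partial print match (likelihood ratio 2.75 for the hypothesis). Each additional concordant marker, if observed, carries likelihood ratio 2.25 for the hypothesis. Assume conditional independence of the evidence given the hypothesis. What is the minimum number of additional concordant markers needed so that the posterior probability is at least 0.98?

Prior odds = 0.041/0.959 = 41/959.
Bayes factor of the evidence already in hand = 2.75.
Odds after that evidence = (41/959) × 2.75 = 451/3836.
Target odds = 0.98/0.02 = 49.
Need 2.25ⁿ ≥ 49 ÷ (451/3836) = 187964/451.
2.25⁷ = 4782969/16384 falls short of 187964/451 but 2.25⁸ = 43046721/65536 reaches it, so n = 8.

8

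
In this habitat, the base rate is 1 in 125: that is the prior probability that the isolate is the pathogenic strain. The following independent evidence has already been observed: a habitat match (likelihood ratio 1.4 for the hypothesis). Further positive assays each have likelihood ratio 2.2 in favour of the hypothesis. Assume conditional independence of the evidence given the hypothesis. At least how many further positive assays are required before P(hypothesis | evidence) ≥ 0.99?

12

Prior odds = 0.008/0.992 = 1/124.
Bayes factor of the evidence already in hand = 1.4.
Odds after that evidence = (1/124) × 1.4 = 7/620.
Target odds = 0.99/0.01 = 99.
Need 2.2ⁿ ≥ 99 ÷ (7/620) = 61380/7.
2.2¹¹ ≈5843.18 falls short of 61380/7 but 2.2¹² ≈12855 reaches it, so n = 12.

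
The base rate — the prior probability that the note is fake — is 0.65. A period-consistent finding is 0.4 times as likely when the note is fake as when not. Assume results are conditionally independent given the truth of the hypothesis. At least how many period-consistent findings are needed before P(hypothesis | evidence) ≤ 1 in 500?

8

Prior odds: 0.65 ÷ 0.35 = 13/7.
Likelihood ratio per period-consistent finding = 0.4.
Target posterior odds = 0.002/0.998 = 1/499.
Require 0.4ⁿ ≤ 1/499 ÷ (13/7) = 7/6487.
0.4⁷ = 128/78125 is still above 7/6487 but 0.4⁸ = 256/390625 is at or below it, so n = 8.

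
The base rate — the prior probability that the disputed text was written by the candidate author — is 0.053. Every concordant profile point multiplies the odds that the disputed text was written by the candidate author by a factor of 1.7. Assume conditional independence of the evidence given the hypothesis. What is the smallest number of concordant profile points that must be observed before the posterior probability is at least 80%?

9

Prior odds = 0.053/0.947 = 53/947.
Likelihood ratio per concordant profile point = 1.7.
Target odds: 0.8 ÷ 0.2 = 4.
Need (53/947) × 1.7ⁿ ≥ 4, i.e. 1.7ⁿ ≥ 3788/53.
1.7⁸ ≈69.7576 falls short of 3788/53 but 1.7⁹ ≈118.588 reaches it, so n = 9.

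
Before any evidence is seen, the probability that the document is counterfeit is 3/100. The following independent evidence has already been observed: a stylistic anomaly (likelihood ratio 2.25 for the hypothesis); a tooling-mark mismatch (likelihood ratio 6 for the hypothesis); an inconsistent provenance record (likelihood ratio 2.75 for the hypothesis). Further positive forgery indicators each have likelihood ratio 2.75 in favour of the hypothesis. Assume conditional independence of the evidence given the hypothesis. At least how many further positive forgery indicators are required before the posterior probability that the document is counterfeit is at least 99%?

Prior odds = 0.03/0.97 = 3/97.
Combined Bayes factor of the evidence already in hand = 2.25 × 6 × 2.75 = 37.125.
Odds after that evidence = (3/97) × 37.125 = 891/776.
Target odds = 0.99/0.01 = 99.
Need 2.75ⁿ ≥ 99 ÷ (891/776) = 776/9.
2.75⁴ = 57.19140625 falls short of 776/9 but 2.75⁵ = 161051/1024 reaches it, so n = 5.

5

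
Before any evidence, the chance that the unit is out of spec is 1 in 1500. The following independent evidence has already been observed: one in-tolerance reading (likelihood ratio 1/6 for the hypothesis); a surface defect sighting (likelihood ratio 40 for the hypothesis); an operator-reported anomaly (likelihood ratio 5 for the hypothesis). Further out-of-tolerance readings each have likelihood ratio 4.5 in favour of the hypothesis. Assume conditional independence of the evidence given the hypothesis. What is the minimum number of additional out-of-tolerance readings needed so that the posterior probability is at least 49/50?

Prior odds = (1/1500)/(1499/1500) = 1/1499.
Combined Bayes factor of the evidence already in hand = (1/6) × 40 × 5 = 100/3.
Odds after that evidence = (1/1499) × 100/3 = 100/4497.
Target odds = 0.98/0.02 = 49.
Need 4.5ⁿ ≥ 49 ÷ (100/4497) = 2203.53.
4.5⁵ = 1845.28125 falls short of 2203.53 but 4.5⁶ = 8303.765625 reaches it, so n = 6.

6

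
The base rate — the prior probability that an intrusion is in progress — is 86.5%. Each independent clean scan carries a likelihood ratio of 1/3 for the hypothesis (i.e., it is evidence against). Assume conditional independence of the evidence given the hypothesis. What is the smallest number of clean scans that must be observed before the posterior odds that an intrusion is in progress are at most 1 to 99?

6

Prior odds: 0.865 ÷ 0.135 = 173/27.
Likelihood ratio per clean scan = 1/3.
Target odds = 1/99.
Need (173/27) × (1/3)ⁿ ≤ 1/99, i.e. (1/3)ⁿ ≤ 3/1903.
(1/3)⁵ = 1/243 is still above 3/1903 but (1/3)⁶ = 1/729 is at or below it, so n = 6.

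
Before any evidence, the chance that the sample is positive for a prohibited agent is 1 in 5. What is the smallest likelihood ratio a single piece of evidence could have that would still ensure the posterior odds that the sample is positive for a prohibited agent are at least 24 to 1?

Prior odds = 0.2/0.8 = 0.25.
Target odds = 24.
Required Bayes factor = 24 ÷ 0.25 = 96.

96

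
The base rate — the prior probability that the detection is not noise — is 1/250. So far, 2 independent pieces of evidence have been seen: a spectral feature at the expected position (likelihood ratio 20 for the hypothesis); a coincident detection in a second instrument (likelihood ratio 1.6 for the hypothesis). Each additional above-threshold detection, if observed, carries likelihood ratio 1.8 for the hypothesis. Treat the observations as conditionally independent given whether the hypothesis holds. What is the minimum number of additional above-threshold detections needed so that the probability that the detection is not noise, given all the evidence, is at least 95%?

Prior odds = 0.004/0.996 = 1/249.
Combined Bayes factor of the evidence already in hand = 20 × 1.6 = 32.
Odds after that evidence = (1/249) × 32 = 32/249.
Target odds = 0.95/0.05 = 19.
Need 1.8ⁿ ≥ 19 ÷ (32/249) = 147.84375.
1.8⁸ = 43046721/390625 falls short of 147.84375 but 1.8⁹ = 387420489/1953125 reaches it, so n = 9.

9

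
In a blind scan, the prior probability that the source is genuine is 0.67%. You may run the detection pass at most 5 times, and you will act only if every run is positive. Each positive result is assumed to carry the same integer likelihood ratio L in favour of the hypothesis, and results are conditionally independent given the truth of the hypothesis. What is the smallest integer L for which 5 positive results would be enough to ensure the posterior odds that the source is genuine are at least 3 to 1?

Prior odds = 0.0067/0.9933 = 67/9933.
Target odds = 3.
Need L⁵ ≥ 3 ÷ (67/9933) = 29799/67.
3⁵ = 243 < 29799/67 ≤ 1024 = 4⁵, so L = 4.

4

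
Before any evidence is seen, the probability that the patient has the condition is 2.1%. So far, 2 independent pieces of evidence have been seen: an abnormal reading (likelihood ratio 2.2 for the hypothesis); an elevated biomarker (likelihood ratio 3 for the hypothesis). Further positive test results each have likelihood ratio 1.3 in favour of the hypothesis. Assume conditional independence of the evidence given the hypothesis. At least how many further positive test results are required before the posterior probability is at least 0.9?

16

Prior odds = 0.021/0.979 = 21/979.
Combined Bayes factor of the evidence already in hand = 2.2 × 3 = 6.6.
Odds after that evidence = (21/979) × 6.6 = 63/445.
Target odds = 0.9/0.1 = 9.
Need 1.3ⁿ ≥ 9 ÷ (63/445) = 445/7.
1.3¹⁵ ≈51.1859 falls short of 445/7 but 1.3¹⁶ ≈66.5417 reaches it, so n = 16.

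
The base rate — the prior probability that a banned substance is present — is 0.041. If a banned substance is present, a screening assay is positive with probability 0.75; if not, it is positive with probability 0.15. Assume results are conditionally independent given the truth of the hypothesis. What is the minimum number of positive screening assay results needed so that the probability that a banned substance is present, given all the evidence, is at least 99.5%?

Prior odds: 0.041 ÷ 0.959 = 41/959.
Likelihood ratio of a positive = 0.75/0.15 = 5.
Target posterior odds = 0.995/0.005 = 199.
Require 5ⁿ ≥ 199 ÷ (41/959) = 190841/41.
5⁵ = 3125 falls short of 190841/41 but 5⁶ = 15625 reaches it, so n = 6.

6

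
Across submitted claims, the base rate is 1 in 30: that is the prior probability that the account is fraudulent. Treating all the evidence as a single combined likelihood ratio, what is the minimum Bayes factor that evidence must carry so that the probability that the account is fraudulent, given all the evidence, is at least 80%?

116

Prior odds = (1/30)/(29/30) = 1/29.
Target odds = 0.8/0.2 = 4.
Required Bayes factor = 4 ÷ (1/29) = 116.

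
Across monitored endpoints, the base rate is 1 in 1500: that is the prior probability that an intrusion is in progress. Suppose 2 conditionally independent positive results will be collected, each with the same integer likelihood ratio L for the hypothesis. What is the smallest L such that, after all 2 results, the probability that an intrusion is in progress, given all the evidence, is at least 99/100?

Prior odds = (1/1500)/(1499/1500) = 1/1499.
Target odds = 0.99/0.01 = 99.
Need L² ≥ 99 ÷ (1/1499) = 148401.
385² = 148225 < 148401 ≤ 148996 = 386², so L = 386.

386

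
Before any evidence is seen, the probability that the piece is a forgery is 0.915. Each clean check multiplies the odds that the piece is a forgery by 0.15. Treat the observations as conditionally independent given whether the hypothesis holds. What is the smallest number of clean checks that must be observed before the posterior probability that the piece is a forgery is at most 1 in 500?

5

Prior odds = 0.915/0.085 = 183/17.
Likelihood ratio per clean check = 0.15.
Target odds: 0.002 ÷ 0.998 = 1/499.
Require 0.15ⁿ ≤ 1/499 ÷ (183/17) = 17/91317.
0.15⁴ = 81/160000 is still above 17/91317 but 0.15⁵ = 243/3200000 is at or below it, so n = 5.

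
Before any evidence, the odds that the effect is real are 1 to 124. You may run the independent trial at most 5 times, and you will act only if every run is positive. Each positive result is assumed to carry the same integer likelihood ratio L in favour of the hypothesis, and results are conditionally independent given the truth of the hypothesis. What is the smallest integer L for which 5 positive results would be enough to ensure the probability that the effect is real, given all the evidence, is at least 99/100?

7

Prior odds = 1/124.
Target odds = 0.99/0.01 = 99.
Need L⁵ ≥ 99 ÷ (1/124) = 12276.
6⁵ = 7776 < 12276 ≤ 16807 = 7⁵, so L = 7.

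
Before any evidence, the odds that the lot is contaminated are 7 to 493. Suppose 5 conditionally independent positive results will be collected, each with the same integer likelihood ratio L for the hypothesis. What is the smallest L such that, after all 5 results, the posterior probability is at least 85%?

Prior odds = 7/493.
Target odds = 0.85/0.15 = 17/3.
Need L⁵ ≥ 17/3 ÷ (7/493) = 8381/21.
3⁵ = 243 < 8381/21 ≤ 1024 = 4⁵, so L = 4.

4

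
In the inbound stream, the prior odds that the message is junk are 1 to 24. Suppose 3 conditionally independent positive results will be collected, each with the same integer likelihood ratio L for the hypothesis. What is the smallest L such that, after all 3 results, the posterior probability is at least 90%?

6

Prior odds = 1/24.
Target odds = 0.9/0.1 = 9.
Need L³ ≥ 9 ÷ (1/24) = 216.
5³ = 125 < 216 ≤ 216 = 6³, so L = 6.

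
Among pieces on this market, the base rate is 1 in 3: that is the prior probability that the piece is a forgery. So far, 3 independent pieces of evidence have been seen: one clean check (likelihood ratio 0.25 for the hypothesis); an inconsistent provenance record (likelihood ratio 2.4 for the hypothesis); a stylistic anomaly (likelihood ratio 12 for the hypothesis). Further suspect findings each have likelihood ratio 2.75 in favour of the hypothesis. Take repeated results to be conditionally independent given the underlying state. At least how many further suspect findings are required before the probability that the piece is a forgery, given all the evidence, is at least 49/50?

3

Prior odds = (1/3)/(2/3) = 0.5.
Combined Bayes factor of the evidence already in hand = 0.25 × 2.4 × 12 = 7.2.
Odds after that evidence = 0.5 × 7.2 = 3.6.
Target odds = 0.98/0.02 = 49.
Need 2.75ⁿ ≥ 49 ÷ 3.6 = 245/18.
2.75² = 7.5625 falls short of 245/18 but 2.75³ = 20.796875 reaches it, so n = 3.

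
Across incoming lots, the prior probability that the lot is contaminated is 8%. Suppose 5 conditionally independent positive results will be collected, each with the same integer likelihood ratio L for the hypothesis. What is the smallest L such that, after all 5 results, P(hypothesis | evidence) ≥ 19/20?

Prior odds = 0.08/0.92 = 2/23.
Target odds = 0.95/0.05 = 19.
Need L⁵ ≥ 19 ÷ (2/23) = 218.5.
2⁵ = 32 < 218.5 ≤ 243 = 3⁵, so L = 3.

3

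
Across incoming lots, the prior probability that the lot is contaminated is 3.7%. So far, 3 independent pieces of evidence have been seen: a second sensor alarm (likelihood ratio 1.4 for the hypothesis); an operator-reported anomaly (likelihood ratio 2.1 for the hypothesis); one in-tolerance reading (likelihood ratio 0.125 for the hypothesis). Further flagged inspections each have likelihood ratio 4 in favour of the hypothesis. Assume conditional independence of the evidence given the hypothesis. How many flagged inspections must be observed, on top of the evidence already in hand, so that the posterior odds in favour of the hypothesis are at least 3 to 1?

Prior odds = 0.037/0.963 = 37/963.
Combined Bayes factor of the evidence already in hand = 1.4 × 2.1 × 0.125 = 0.3675.
Odds after that evidence = (37/963) × 0.3675 = 1813/128400.
Target odds = 3.
Need 4ⁿ ≥ 3 ÷ (1813/128400) = 385200/1813.
4³ = 64 falls short of 385200/1813 but 4⁴ = 256 reaches it, so n = 4.

4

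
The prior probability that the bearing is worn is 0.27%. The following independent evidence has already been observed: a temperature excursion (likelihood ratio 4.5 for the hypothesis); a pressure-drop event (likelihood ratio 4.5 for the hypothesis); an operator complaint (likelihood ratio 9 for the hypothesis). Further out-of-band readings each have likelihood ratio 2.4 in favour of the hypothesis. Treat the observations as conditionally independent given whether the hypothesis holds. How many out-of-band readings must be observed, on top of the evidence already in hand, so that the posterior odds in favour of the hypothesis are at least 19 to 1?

5

Prior odds = 0.0027/0.9973 = 27/9973.
Combined Bayes factor of the evidence already in hand = 4.5 × 4.5 × 9 = 182.25.
Odds after that evidence = (27/9973) × 182.25 = 19683/39892.
Target odds = 19.
Need 2.4ⁿ ≥ 19 ÷ (19683/39892) = 757948/19683.
2.4⁴ = 33.1776 falls short of 757948/19683 but 2.4⁵ = 79.62624 reaches it, so n = 5.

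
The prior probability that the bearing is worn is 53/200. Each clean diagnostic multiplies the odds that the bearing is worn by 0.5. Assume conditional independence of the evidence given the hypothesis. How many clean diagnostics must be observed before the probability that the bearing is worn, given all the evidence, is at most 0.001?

Prior odds = 0.265/0.735 = 53/147.
Likelihood ratio per clean diagnostic = 0.5.
Target posterior odds = 0.001/0.999 = 1/999.
Need (53/147) × 0.5ⁿ ≤ 1/999, i.e. 0.5ⁿ ≤ 49/17649.
0.5⁸ = 0.00390625 is still above 49/17649 but 0.5⁹ = 0.001953125 is at or below it, so n = 9.

9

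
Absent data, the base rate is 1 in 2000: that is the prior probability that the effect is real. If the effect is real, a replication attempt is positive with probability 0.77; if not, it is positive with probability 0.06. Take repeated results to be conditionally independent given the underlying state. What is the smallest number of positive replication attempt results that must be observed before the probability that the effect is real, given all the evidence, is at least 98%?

5

Prior odds: 0.0005 ÷ 0.9995 = 1/1999.
Likelihood ratio of a positive = 0.77/0.06 = 77/6.
Target odds: 0.98 ÷ 0.02 = 49.
Need (1/1999) × (77/6)ⁿ ≥ 49, i.e. (77/6)ⁿ ≥ 97951.
(77/6)⁴ = 35153041/1296 falls short of 97951 but (77/6)⁵ ≈348095 reaches it, so n = 5.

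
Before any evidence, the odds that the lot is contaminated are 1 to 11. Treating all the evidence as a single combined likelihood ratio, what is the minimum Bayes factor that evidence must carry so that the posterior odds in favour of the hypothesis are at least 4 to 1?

Prior odds = 1/11.
Target odds = 4.
Required Bayes factor = 4 ÷ (1/11) = 44.

44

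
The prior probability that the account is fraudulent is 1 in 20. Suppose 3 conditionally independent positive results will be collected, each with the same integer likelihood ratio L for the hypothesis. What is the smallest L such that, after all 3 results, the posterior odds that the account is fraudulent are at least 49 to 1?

Prior odds = 0.05/0.95 = 1/19.
Target odds = 49.
Need L³ ≥ 49 ÷ (1/19) = 931.
9³ = 729 < 931 ≤ 1000 = 10³, so L = 10.

10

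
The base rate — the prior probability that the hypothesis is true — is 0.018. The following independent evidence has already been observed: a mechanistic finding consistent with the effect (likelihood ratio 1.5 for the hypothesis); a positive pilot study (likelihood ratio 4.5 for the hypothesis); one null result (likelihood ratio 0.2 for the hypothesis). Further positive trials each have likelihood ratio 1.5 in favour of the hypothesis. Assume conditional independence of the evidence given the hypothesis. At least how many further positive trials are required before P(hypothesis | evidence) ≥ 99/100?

21

Prior odds = 0.018/0.982 = 9/491.
Combined Bayes factor of the evidence already in hand = 1.5 × 4.5 × 0.2 = 1.35.
Odds after that evidence = (9/491) × 1.35 = 243/9820.
Target odds = 0.99/0.01 = 99.
Need 1.5ⁿ ≥ 99 ÷ (243/9820) = 108020/27.
1.5²⁰ ≈3325.26 falls short of 108020/27 but 1.5²¹ ≈4987.89 reaches it, so n = 21.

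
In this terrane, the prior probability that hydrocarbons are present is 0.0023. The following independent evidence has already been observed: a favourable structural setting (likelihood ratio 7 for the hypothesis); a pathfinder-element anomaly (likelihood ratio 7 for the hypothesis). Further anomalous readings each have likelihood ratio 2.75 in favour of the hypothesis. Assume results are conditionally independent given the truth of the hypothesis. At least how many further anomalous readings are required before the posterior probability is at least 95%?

6

Prior odds = 0.0023/0.9977 = 23/9977.
Combined Bayes factor of the evidence already in hand = 7 × 7 = 49.
Odds after that evidence = (23/9977) × 49 = 1127/9977.
Target odds = 0.95/0.05 = 19.
Need 2.75ⁿ ≥ 19 ÷ (1127/9977) = 189563/1127.
2.75⁵ = 161051/1024 falls short of 189563/1127 but 2.75⁶ = 1771561/4096 reaches it, so n = 6.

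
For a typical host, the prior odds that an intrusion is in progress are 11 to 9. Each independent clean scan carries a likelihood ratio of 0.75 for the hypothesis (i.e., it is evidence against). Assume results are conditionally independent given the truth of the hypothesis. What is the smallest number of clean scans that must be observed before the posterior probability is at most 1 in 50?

15

Prior odds = 11/9.
Likelihood ratio per clean scan = 0.75.
Target posterior odds = 0.02/0.98 = 1/49.
Require 0.75ⁿ ≤ 1/49 ÷ (11/9) = 9/539.
0.75¹⁴ = 4782969/268435456 is still above 9/539 but 0.75¹⁵ ≈0.0133635 is at or below it, so n = 15.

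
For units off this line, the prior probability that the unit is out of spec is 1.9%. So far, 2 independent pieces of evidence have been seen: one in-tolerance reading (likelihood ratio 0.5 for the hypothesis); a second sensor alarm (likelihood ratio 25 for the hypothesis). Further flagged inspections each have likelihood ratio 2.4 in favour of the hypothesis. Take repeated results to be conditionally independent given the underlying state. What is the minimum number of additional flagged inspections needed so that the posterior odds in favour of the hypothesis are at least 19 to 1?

5

Prior odds = 0.019/0.981 = 19/981.
Combined Bayes factor of the evidence already in hand = 0.5 × 25 = 12.5.
Odds after that evidence = (19/981) × 12.5 = 475/1962.
Target odds = 19.
Need 2.4ⁿ ≥ 19 ÷ (475/1962) = 78.48.
2.4⁴ = 33.1776 falls short of 78.48 but 2.4⁵ = 79.62624 reaches it, so n = 5.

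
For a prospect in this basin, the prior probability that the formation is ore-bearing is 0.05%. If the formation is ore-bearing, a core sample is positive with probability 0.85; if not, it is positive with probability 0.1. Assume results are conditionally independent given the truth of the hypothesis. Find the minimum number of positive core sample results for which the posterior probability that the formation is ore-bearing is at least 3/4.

Prior odds = 0.0005/0.9995 = 1/1999.
Likelihood ratio of a positive = 0.85/0.1 = 8.5.
Target posterior odds = 0.75/0.25 = 3.
Need (1/1999) × 8.5ⁿ ≥ 3, i.e. 8.5ⁿ ≥ 5997.
8.5⁴ = 5220.0625 falls short of 5997 but 8.5⁵ = 44370.53125 reaches it, so n = 5.

5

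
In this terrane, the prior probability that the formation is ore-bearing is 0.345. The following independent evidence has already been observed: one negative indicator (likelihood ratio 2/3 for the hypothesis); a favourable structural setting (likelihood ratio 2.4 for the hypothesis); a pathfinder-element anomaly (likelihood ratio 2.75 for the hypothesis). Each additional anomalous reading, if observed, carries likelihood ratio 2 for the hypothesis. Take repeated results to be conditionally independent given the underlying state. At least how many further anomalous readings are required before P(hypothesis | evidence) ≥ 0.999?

Prior odds = 0.345/0.655 = 69/131.
Combined Bayes factor of the evidence already in hand = (2/3) × 2.4 × 2.75 = 4.4.
Odds after that evidence = (69/131) × 4.4 = 1518/655.
Target odds = 0.999/0.001 = 999.
Need 2ⁿ ≥ 999 ÷ (1518/655) = 218115/506.
2⁸ = 256 falls short of 218115/506 but 2⁹ = 512 reaches it, so n = 9.

9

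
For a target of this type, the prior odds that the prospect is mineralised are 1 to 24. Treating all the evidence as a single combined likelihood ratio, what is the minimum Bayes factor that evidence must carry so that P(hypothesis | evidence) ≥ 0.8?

Prior odds = 1/24.
Target odds = 0.8/0.2 = 4.
Required Bayes factor = 4 ÷ (1/24) = 96.

96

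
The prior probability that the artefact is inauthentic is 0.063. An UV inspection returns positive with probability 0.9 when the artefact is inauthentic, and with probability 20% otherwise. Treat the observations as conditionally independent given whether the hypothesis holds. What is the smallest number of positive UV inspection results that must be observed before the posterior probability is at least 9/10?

4

Prior odds: 0.063 ÷ 0.937 = 63/937.
Likelihood ratio of a positive result = 0.9/0.2 = 4.5.
Target odds: 0.9 ÷ 0.1 = 9.
Need (63/937) × 4.5ⁿ ≥ 9, i.e. 4.5ⁿ ≥ 937/7.
4.5³ = 91.125 falls short of 937/7 but 4.5⁴ = 410.0625 reaches it, so n = 4.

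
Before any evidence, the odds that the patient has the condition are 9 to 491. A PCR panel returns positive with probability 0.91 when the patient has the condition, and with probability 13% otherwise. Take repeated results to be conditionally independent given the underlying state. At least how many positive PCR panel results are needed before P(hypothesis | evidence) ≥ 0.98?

5

Prior odds = 9/491.
Likelihood ratio of a positive result = 0.91/0.13 = 7.
Target posterior odds = 0.98/0.02 = 49.
Require 7ⁿ ≥ 49 ÷ (9/491) = 24059/9.
7⁴ = 2401 falls short of 24059/9 but 7⁵ = 16807 reaches it, so n = 5.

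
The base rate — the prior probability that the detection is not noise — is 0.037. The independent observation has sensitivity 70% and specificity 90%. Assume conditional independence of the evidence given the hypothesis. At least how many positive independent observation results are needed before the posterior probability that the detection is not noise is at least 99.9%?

6

Prior odds = 0.037/0.963 = 37/963.
False-positive rate = 1 − 0.9 = 0.1; likelihood ratio of a positive = 0.7/0.1 = 7.
Target odds: 0.999 ÷ 0.001 = 999.
Need (37/963) × 7ⁿ ≥ 999, i.e. 7ⁿ ≥ 26001.
7⁵ = 16807 falls short of 26001 but 7⁶ = 117649 reaches it, so n = 6.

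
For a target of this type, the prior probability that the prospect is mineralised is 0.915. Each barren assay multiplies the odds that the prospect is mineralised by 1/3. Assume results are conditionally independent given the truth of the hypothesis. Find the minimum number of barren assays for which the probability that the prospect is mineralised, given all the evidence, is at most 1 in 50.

Prior odds = 0.915/0.085 = 183/17.
Likelihood ratio per barren assay = 1/3.
Target odds: 0.02 ÷ 0.98 = 1/49.
Require (1/3)ⁿ ≤ 1/49 ÷ (183/17) = 17/8967.
(1/3)⁵ = 1/243 is still above 17/8967 but (1/3)⁶ = 1/729 is at or below it, so n = 6.

6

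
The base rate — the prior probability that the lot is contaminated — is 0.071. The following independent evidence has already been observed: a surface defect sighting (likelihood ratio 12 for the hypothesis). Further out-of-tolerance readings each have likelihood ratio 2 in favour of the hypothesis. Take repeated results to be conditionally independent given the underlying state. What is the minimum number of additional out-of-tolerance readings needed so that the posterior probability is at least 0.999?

11

Prior odds = 0.071/0.929 = 71/929.
Bayes factor of the evidence already in hand = 12.
Odds after that evidence = (71/929) × 12 = 852/929.
Target odds = 0.999/0.001 = 999.
Need 2ⁿ ≥ 999 ÷ (852/929) = 309357/284.
2¹⁰ = 1024 falls short of 309357/284 but 2¹¹ = 2048 reaches it, so n = 11.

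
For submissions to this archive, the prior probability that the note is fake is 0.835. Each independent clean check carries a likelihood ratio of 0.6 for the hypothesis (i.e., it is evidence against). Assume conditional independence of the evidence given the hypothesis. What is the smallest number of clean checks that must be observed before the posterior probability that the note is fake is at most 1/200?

14

Prior odds = 0.835/0.165 = 167/33.
Likelihood ratio per clean check = 0.6.
Target posterior odds = 0.005/0.995 = 1/199.
Need (167/33) × 0.6ⁿ ≤ 1/199, i.e. 0.6ⁿ ≤ 33/33233.
0.6¹³ ≈0.00130607 is still above 33/33233 but 0.6¹⁴ ≈0.000783642 is at or below it, so n = 14.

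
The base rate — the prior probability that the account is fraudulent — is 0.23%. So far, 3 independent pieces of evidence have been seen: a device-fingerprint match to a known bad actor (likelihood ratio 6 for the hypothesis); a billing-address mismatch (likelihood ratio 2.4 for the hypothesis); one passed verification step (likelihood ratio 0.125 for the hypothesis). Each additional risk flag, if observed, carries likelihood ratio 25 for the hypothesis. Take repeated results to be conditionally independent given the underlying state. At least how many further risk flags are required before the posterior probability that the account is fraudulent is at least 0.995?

4

Prior odds = 0.0023/0.9977 = 23/9977.
Combined Bayes factor of the evidence already in hand = 6 × 2.4 × 0.125 = 1.8.
Odds after that evidence = (23/9977) × 1.8 = 207/49885.
Target odds = 0.995/0.005 = 199.
Need 25ⁿ ≥ 199 ÷ (207/49885) = 9927115/207.
25³ = 15625 falls short of 9927115/207 but 25⁴ = 390625 reaches it, so n = 4.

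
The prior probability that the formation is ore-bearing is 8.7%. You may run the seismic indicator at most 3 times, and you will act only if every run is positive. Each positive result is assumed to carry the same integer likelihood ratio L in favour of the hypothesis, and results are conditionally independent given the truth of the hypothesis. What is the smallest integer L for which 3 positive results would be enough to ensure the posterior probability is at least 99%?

Prior odds = 0.087/0.913 = 87/913.
Target odds = 0.99/0.01 = 99.
Need L³ ≥ 99 ÷ (87/913) = 30129/29.
10³ = 1000 < 30129/29 ≤ 1331 = 11³, so L = 11.

11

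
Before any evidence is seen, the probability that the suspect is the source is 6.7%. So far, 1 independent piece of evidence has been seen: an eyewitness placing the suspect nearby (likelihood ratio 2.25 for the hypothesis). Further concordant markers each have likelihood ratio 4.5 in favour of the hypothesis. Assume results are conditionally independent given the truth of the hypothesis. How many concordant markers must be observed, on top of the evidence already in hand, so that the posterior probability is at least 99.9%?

6

Prior odds = 0.067/0.933 = 67/933.
Bayes factor of the evidence already in hand = 2.25.
Odds after that evidence = (67/933) × 2.25 = 201/1244.
Target odds = 0.999/0.001 = 999.
Need 4.5ⁿ ≥ 999 ÷ (201/1244) = 414252/67.
4.5⁵ = 1845.28125 falls short of 414252/67 but 4.5⁶ = 8303.765625 reaches it, so n = 6.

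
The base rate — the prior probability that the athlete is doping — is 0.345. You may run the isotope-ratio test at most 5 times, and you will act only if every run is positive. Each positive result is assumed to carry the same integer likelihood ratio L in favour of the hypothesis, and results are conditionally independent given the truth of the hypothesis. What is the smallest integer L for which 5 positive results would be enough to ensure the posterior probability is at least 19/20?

Prior odds = 0.345/0.655 = 69/131.
Target odds = 0.95/0.05 = 19.
Need L⁵ ≥ 19 ÷ (69/131) = 2489/69.
2⁵ = 32 < 2489/69 ≤ 243 = 3⁵, so L = 3.

3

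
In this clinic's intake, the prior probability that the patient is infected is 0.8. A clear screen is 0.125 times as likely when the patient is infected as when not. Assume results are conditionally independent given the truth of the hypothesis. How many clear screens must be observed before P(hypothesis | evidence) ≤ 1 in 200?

4

Prior odds = 0.8/0.2 = 4.
Likelihood ratio per clear screen = 0.125.
Target posterior odds = 0.005/0.995 = 1/199.
Require 0.125ⁿ ≤ 1/199 ÷ 4 = 1/796.
0.125³ = 0.001953125 is still above 1/796 but 0.125⁴ = 1/4096 is at or below it, so n = 4.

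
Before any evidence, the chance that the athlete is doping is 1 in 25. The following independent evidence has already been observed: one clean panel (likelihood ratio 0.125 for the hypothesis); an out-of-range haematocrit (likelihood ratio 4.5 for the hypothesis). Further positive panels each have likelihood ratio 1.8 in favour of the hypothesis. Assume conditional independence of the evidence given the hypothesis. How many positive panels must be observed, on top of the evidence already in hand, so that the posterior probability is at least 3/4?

9

Prior odds = 0.04/0.96 = 1/24.
Combined Bayes factor of the evidence already in hand = 0.125 × 4.5 = 0.5625.
Odds after that evidence = (1/24) × 0.5625 = 0.0234375.
Target odds = 0.75/0.25 = 3.
Need 1.8ⁿ ≥ 3 ÷ 0.0234375 = 128.
1.8⁸ = 43046721/390625 falls short of 128 but 1.8⁹ = 387420489/1953125 reaches it, so n = 9.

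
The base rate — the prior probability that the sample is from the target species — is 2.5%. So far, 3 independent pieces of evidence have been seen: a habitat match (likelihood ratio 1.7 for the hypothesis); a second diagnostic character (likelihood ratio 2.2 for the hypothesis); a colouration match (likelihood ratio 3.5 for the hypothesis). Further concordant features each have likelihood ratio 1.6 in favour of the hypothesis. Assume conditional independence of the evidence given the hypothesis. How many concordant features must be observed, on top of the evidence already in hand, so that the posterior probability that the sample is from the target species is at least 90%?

7

Prior odds = 0.025/0.975 = 1/39.
Combined Bayes factor of the evidence already in hand = 1.7 × 2.2 × 3.5 = 13.09.
Odds after that evidence = (1/39) × 13.09 = 1309/3900.
Target odds = 0.9/0.1 = 9.
Need 1.6ⁿ ≥ 9 ÷ (1309/3900) = 35100/1309.
1.6⁶ = 262144/15625 falls short of 35100/1309 but 1.6⁷ = 2097152/78125 reaches it, so n = 7.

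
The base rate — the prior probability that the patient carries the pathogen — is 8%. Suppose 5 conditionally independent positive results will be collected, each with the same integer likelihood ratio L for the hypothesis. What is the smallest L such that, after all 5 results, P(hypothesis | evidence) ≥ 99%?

5

Prior odds = 0.08/0.92 = 2/23.
Target odds = 0.99/0.01 = 99.
Need L⁵ ≥ 99 ÷ (2/23) = 1138.5.
4⁵ = 1024 < 1138.5 ≤ 3125 = 5⁵, so L = 5.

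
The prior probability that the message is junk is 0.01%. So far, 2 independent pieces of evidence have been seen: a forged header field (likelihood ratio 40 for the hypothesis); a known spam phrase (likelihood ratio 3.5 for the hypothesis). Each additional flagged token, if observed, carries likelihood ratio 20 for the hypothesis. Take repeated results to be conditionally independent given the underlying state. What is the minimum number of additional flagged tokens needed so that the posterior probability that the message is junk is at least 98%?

Prior odds = 0.0001/0.9999 = 1/9999.
Combined Bayes factor of the evidence already in hand = 40 × 3.5 = 140.
Odds after that evidence = (1/9999) × 140 = 140/9999.
Target odds = 0.98/0.02 = 49.
Need 20ⁿ ≥ 49 ÷ (140/9999) = 3499.65.
20² = 400 falls short of 3499.65 but 20³ = 8000 reaches it, so n = 3.

3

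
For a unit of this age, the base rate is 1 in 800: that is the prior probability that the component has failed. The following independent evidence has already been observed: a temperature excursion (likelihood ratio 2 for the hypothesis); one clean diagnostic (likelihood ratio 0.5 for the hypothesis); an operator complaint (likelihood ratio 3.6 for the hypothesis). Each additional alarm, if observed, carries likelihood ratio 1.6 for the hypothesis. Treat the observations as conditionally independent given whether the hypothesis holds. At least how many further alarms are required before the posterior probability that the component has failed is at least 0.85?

16

Prior odds = 0.00125/0.99875 = 1/799.
Combined Bayes factor of the evidence already in hand = 2 × 0.5 × 3.6 = 3.6.
Odds after that evidence = (1/799) × 3.6 = 18/3995.
Target odds = 0.85/0.15 = 17/3.
Need 1.6ⁿ ≥ 17/3 ÷ (18/3995) = 67915/54.
1.6¹⁵ ≈1152.92 falls short of 67915/54 but 1.6¹⁶ ≈1844.67 reaches it, so n = 16.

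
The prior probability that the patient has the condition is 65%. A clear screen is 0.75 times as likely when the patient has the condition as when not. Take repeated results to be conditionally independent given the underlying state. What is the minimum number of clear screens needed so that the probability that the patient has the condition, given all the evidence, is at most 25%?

6

Prior odds: 0.65 ÷ 0.35 = 13/7.
Likelihood ratio per clear screen = 0.75.
Target odds: 0.25 ÷ 0.75 = 1/3.
Need (13/7) × 0.75ⁿ ≤ 1/3, i.e. 0.75ⁿ ≤ 7/39.
0.75⁵ = 243/1024 is still above 7/39 but 0.75⁶ = 729/4096 is at or below it, so n = 6.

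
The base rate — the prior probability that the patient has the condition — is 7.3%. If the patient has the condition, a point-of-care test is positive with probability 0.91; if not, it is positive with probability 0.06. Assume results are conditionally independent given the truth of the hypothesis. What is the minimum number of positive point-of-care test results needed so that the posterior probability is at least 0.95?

Prior odds = 0.073/0.927 = 73/927.
Likelihood ratio of a positive = 0.91/0.06 = 91/6.
Target odds: 0.95 ÷ 0.05 = 19.
Need (73/927) × (91/6)ⁿ ≥ 19, i.e. (91/6)ⁿ ≥ 17613/73.
(91/6)² = 8281/36 falls short of 17613/73 but (91/6)³ = 753571/216 reaches it, so n = 3.

3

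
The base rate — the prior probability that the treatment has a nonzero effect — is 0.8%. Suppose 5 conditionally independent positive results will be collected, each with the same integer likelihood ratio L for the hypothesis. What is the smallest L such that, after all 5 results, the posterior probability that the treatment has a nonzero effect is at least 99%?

7

Prior odds = 0.008/0.992 = 1/124.
Target odds = 0.99/0.01 = 99.
Need L⁵ ≥ 99 ÷ (1/124) = 12276.
6⁵ = 7776 < 12276 ≤ 16807 = 7⁵, so L = 7.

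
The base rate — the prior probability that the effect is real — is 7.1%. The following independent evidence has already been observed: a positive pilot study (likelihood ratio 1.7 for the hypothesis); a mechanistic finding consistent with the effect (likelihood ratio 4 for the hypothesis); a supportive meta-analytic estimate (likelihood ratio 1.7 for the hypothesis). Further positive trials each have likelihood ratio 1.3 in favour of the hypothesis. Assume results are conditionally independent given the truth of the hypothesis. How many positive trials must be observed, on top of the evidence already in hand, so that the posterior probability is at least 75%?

Prior odds = 0.071/0.929 = 71/929.
Combined Bayes factor of the evidence already in hand = 1.7 × 4 × 1.7 = 11.56.
Odds after that evidence = (71/929) × 11.56 = 20519/23225.
Target odds = 0.75/0.25 = 3.
Need 1.3ⁿ ≥ 3 ÷ (20519/23225) = 69675/20519.
1.3⁴ = 2.8561 falls short of 69675/20519 but 1.3⁵ = 371293/100000 reaches it, so n = 5.

5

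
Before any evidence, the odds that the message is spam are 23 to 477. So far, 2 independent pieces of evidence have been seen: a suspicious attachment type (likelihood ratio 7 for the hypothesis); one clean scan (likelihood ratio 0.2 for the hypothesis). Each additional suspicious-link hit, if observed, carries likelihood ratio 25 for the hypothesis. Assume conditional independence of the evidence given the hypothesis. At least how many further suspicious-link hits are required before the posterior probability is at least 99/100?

3

Prior odds = 23/477.
Combined Bayes factor of the evidence already in hand = 7 × 0.2 = 1.4.
Odds after that evidence = (23/477) × 1.4 = 161/2385.
Target odds = 0.99/0.01 = 99.
Need 25ⁿ ≥ 99 ÷ (161/2385) = 236115/161.
25² = 625 falls short of 236115/161 but 25³ = 15625 reaches it, so n = 3.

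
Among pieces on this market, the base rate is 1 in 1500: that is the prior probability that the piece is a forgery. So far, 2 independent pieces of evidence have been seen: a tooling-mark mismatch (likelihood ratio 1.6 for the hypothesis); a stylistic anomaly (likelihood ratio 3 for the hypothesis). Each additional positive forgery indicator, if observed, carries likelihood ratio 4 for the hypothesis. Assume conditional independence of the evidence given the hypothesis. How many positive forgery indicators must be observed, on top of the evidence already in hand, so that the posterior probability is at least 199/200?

8

Prior odds = (1/1500)/(1499/1500) = 1/1499.
Combined Bayes factor of the evidence already in hand = 1.6 × 3 = 4.8.
Odds after that evidence = (1/1499) × 4.8 = 24/7495.
Target odds = 0.995/0.005 = 199.
Need 4ⁿ ≥ 199 ÷ (24/7495) = 1491505/24.
4⁷ = 16384 falls short of 1491505/24 but 4⁸ = 65536 reaches it, so n = 8.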